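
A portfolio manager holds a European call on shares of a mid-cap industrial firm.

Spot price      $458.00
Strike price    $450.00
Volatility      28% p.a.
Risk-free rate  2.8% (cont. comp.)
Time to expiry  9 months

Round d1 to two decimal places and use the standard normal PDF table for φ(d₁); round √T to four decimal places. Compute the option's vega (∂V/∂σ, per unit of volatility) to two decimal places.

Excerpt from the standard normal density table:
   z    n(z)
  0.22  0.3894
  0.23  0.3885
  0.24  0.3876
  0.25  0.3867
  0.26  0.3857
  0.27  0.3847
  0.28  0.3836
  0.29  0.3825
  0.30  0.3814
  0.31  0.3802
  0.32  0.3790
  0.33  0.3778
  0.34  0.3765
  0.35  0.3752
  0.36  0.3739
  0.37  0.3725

152.15

σ√T = 0.28·√0.75 = 0.2425
ln(S/K) + (r + σ²/2)T = ln(458/450) + (0.028 + 0.28²/2)·0.75 = 0.0176 + 0.0504 = 0.0680
d₁ = 0.0680 / 0.2425 = 0.2805 ≈ 0.28
√T = √0.75 = 0.8660
φ(d₁) = φ(0.28) = 0.3836
vega = S·φ(d₁)·√T = 458·0.3836·0.8660 = 152.1465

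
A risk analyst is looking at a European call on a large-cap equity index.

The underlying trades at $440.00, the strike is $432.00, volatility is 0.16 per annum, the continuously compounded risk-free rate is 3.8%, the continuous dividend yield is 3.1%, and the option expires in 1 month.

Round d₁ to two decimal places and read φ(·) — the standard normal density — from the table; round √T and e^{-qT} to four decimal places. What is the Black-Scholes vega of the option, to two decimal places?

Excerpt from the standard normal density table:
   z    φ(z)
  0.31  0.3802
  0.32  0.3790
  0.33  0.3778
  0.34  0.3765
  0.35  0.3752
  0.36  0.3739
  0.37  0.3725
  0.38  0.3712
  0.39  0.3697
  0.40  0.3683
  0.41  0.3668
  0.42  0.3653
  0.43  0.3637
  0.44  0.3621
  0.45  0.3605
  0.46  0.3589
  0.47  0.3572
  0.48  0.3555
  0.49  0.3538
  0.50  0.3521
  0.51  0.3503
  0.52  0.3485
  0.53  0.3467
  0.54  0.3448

σ√T = 0.16·√0.08333 = 0.0462
d₁ = [ln(440/432) + (0.038 − 0.031 + 0.16²/2)·0.08333] / 0.0462 = [0.0183 + 0.0016] / 0.0462 = 0.4330 → 0.43
√T = √0.08333 = 0.2887
φ(d₁) = φ(0.43) = 0.3637
e^(−qT) = e^(−0.031·0.08333) = 0.9974
vega = S·e^(−qT)·φ(d₁)·√T = 440·0.9974·0.3637·0.2887 = 46.0800

46.08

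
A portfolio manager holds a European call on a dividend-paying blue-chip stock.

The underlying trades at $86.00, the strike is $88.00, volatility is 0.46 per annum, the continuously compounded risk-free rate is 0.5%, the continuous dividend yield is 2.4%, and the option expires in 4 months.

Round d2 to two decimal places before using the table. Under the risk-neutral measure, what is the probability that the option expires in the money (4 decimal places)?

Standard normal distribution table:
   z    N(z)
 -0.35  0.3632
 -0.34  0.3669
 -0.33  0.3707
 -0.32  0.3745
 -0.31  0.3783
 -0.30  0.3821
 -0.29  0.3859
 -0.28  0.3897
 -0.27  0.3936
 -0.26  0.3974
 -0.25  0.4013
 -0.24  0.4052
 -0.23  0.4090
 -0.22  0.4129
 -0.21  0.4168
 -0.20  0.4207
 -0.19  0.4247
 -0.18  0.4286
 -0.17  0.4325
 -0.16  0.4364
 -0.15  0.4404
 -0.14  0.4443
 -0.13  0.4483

0.4052

σ√T = 0.46·√0.3333 = 0.2656
ln(S/K) + (r − q + σ²/2)T = ln(86/88) + (0.005 − 0.024 + 0.46²/2)·0.3333 = -0.0230 + 0.0289 = 0.0059
d₁ = 0.0059 / 0.2656 = 0.0224 ⇒ 0.02
d₂ = d₁ − σ√T = 0.0224 − 0.2656 = -0.2432 ⇒ -0.24
Risk-neutral Pr[S_T > K] = N(d₂) = N(-0.24) = 0.4052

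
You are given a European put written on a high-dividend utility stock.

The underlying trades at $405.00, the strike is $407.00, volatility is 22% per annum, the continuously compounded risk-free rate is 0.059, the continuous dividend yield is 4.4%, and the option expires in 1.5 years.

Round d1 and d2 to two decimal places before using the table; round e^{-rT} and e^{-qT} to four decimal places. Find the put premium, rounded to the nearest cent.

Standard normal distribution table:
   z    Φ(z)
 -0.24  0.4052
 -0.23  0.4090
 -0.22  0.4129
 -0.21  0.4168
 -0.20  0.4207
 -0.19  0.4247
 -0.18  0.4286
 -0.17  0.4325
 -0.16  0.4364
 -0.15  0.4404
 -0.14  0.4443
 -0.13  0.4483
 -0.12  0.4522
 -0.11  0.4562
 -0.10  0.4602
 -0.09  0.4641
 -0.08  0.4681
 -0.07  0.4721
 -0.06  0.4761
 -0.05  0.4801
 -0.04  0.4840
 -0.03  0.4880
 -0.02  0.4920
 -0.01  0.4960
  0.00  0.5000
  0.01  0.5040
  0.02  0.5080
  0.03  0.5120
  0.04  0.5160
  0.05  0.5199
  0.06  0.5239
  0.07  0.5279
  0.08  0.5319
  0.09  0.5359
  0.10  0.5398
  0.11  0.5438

$37.16

σ√T = 0.22·√1.5 = 0.2694
ln(S/K) + (r − q + σ²/2)T = ln(405/407) + (0.059 − 0.044 + 0.22²/2)·1.5 = -0.0049 + 0.0588 = 0.0539
d₁ = 0.0539 / 0.2694 = 0.1999 ⇒ 0.20
d₂ = d₁ − σ√T = 0.1999 − 0.2694 = -0.0695 ⇒ -0.07
exp(−qT) = exp(−0.044·1.5) = 0.9361;  exp(−rT) = exp(−0.059·1.5) = 0.9153
P = 407·0.9153·N(0.07) − 405·0.9361·N(-0.20) = 407·0.9153·0.5279 − 405·0.9361·0.4207 = 196.6571 − 159.4960 = 37.1611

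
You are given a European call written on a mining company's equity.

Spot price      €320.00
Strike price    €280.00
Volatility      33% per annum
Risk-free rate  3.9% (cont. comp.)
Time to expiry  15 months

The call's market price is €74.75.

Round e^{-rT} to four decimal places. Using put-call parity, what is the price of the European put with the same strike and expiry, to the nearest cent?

exp(−rT) = exp(−0.039·1.25) = 0.9524
Put-call parity: C − P = S − K·e^(−rT) = 320 − 280·0.9524 = 320 − 266.6720 = 53.3280
P = C − (C − P) = 74.75 − (53.3280) = 21.4220

€21.42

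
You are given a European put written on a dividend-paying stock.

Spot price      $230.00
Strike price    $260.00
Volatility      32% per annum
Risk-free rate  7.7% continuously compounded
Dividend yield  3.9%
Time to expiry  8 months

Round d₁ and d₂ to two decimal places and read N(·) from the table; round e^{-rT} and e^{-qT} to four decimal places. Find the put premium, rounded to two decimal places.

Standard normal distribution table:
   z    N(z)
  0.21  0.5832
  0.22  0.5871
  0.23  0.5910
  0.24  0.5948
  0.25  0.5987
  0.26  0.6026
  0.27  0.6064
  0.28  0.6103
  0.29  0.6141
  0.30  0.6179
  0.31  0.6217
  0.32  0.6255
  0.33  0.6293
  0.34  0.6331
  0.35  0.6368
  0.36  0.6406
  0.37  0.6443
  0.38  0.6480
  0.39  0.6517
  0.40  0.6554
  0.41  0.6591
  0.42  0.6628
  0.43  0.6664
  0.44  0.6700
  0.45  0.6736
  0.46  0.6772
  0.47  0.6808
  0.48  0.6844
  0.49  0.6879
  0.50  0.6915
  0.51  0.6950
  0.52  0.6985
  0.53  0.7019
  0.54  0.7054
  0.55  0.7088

σ√T = 0.32·√0.6667 = 0.2613
d₁ = [ln(230/260) + (0.077 − 0.039 + ½·0.32²)·0.6667] / (σ√T) = (-0.1226 + 0.0595) / 0.2613 = -0.2416 ≈ -0.24
d₂ = -0.2416 − 0.2613 = -0.5029 ≈ -0.50
e^(−qT) = e^(−0.039·0.6667) = 0.9743;  e^(−rT) = e^(−0.077·0.6667) = 0.9500
N(−d₂) = N(0.50) = 0.6915;  N(−d₁) = N(0.24) = 0.5948
P = 260·0.9500·0.6915 − 230·0.9743·0.5948 = 170.8005 − 133.2881 = 37.5124

$37.51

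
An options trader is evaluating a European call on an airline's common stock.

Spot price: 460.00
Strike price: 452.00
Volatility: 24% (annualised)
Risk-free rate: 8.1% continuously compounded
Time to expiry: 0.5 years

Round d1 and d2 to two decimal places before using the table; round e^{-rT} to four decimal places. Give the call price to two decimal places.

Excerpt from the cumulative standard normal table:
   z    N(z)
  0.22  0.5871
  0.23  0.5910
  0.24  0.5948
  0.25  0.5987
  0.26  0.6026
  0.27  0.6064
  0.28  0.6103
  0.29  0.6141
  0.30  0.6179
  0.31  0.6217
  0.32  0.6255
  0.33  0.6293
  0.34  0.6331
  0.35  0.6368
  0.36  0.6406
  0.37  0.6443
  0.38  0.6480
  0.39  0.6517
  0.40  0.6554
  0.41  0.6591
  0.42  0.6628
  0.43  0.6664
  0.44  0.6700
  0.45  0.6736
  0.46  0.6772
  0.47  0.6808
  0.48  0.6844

T = 0.5;  σ√T = 0.1697
d₁ = [ln(460/452) + (0.081 + 0.24²/2)·0.5] / 0.1697 = [0.0175 + 0.0549] / 0.1697 = 0.4269 → 0.43
d₂ = d₁ − σ√T = 0.4269 − 0.1697 = 0.2572 → 0.26
exp(−rT) = exp(−0.081·0.5) = 0.9603
C = 460·N(0.43) − 452·0.9603·N(0.26) = 460·0.6664 − 452·0.9603·0.6026 = 306.5440 − 261.5619 = 44.9821

44.98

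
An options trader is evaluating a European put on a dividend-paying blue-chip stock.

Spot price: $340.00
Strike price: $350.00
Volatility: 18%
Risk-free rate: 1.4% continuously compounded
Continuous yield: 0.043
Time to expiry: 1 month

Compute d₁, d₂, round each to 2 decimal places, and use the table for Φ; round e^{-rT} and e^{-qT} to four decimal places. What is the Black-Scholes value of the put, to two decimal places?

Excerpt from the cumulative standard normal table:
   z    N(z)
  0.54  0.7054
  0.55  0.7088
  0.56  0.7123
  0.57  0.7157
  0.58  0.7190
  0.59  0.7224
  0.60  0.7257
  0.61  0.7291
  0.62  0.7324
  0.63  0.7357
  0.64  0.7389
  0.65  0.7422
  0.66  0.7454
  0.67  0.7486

σ√T = 0.18 × 0.2887 = 0.0520
d₁ = [ln(340/350) + (0.014 − 0.043 + ½·0.18²)·0.08333] / (σ√T) = (-0.0290 − 0.0011) / 0.0520 = -0.5784 → -0.58
d₂ = -0.5784 − 0.0520 = -0.6304 → -0.63
exp(−qT) = exp(−0.043·0.08333) = 0.9964;  exp(−rT) = exp(−0.014·0.08333) = 0.9988
P = 350·0.9988·N(0.63) − 340·0.9964·N(0.58) = 350·0.9988·0.7357 − 340·0.9964·0.7190 = 257.1860 − 243.5799 = 13.6061

$13.61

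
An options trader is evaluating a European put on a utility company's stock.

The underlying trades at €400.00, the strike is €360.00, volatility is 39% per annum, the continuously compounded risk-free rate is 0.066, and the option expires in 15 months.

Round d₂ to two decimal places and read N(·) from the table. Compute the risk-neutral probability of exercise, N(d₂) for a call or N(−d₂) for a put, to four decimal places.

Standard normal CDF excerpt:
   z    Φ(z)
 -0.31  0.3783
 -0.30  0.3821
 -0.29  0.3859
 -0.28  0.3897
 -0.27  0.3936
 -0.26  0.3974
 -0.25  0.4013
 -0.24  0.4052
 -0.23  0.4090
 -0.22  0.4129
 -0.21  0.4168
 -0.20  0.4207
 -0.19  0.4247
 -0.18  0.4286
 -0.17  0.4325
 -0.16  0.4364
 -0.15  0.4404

0.4168

σ√T = 0.39 × 1.1180 = 0.4360
d₁ = [ln(400/360) + (0.066 + 0.39²/2)·1.25] / 0.4360 = [0.1054 + 0.1776] / 0.4360 = 0.6489 ≈ 0.65
d₂ = d₁ − σ√T = 0.6489 − 0.4360 = 0.2128 ≈ 0.21
Risk-neutral Pr[S_T < K] = N(−d₂) = N(-0.21) = 0.4168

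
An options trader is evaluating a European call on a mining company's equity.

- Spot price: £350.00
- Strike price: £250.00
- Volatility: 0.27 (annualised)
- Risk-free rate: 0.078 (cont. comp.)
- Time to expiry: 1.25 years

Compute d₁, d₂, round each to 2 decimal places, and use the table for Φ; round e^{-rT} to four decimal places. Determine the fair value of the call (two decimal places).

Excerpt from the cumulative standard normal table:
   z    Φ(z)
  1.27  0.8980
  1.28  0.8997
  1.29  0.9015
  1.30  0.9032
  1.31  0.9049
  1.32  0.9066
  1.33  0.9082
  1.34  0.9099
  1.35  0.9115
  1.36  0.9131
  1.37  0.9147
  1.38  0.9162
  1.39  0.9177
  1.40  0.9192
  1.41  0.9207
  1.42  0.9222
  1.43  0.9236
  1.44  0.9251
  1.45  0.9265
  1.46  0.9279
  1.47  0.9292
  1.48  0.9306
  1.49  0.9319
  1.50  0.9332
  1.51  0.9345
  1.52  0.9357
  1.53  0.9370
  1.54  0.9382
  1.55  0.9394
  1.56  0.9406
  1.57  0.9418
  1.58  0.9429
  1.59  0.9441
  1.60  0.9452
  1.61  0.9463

£126.00

σ√T = 0.27 × 1.1180 = 0.3019
ln(S/K) + (r + σ²/2)T = ln(350/250) + (0.078 + 0.27²/2)·1.25 = 0.3365 + 0.1431 = 0.4795
d₁ = 0.4795 / 0.3019 = 1.5886 ⇒ 1.59
d₂ = d₁ − σ√T = 1.5886 − 0.3019 = 1.2867 ⇒ 1.29
exp(−rT) = exp(−0.078·1.25) = 0.9071
N(d₁) = N(1.59) = 0.9441;  N(d₂) = N(1.29) = 0.9015
C = 350·0.9441 − 250·0.9071·0.9015 = 330.4350 − 204.4377 = 125.9973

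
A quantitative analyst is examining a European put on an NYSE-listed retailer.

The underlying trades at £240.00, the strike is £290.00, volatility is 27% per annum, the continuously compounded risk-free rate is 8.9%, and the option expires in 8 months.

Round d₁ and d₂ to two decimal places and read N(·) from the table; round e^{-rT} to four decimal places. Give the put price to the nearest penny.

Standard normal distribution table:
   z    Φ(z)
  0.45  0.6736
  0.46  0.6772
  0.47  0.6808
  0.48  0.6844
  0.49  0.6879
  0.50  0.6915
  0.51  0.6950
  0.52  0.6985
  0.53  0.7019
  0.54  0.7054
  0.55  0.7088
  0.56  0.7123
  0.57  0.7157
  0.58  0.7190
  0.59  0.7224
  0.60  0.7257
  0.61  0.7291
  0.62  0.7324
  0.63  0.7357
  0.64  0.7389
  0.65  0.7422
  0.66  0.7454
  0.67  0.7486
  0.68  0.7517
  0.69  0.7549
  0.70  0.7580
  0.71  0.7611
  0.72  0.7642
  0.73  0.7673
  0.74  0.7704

T = 0.6667;  σ√T = 0.2205
ln(S/K) + (r + σ²/2)T = ln(240/290) + (0.089 + 0.27²/2)·0.6667 = -0.1892 + 0.0836 = -0.1056
d₁ = -0.1056 / 0.2205 = -0.4791 → -0.48
d₂ = d₁ − σ√T = -0.4791 − 0.2205 = -0.6995 → -0.70
exp(−rT) = exp(−0.089·0.6667) = 0.9424
N(−d₂) = N(0.70) = 0.7580;  N(−d₁) = N(0.48) = 0.6844
P = 290·0.9424·0.7580 − 240·0.6844 = 207.1584 − 164.2560 = 42.9024

£42.90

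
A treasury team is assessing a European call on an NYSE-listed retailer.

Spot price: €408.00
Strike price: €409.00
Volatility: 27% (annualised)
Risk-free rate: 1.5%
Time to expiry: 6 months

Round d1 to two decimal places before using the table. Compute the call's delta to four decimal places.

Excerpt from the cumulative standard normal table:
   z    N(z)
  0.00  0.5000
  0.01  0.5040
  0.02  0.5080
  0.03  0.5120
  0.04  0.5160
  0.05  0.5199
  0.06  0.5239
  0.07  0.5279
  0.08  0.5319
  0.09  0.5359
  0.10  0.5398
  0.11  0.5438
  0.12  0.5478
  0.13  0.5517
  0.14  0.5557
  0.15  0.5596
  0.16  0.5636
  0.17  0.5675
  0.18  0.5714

σ√T = 0.27·√0.5 = 0.1909
ln(S/K) + (r + σ²/2)T = ln(408/409) + (0.015 + 0.27²/2)·0.5 = -0.0024 + 0.0257 = 0.0233
d₁ = 0.0233 / 0.1909 = 0.1219 ≈ 0.12
N(d₁) = N(0.12) = 0.5478
Δ_call = N(d₁) = 0.5478

0.5478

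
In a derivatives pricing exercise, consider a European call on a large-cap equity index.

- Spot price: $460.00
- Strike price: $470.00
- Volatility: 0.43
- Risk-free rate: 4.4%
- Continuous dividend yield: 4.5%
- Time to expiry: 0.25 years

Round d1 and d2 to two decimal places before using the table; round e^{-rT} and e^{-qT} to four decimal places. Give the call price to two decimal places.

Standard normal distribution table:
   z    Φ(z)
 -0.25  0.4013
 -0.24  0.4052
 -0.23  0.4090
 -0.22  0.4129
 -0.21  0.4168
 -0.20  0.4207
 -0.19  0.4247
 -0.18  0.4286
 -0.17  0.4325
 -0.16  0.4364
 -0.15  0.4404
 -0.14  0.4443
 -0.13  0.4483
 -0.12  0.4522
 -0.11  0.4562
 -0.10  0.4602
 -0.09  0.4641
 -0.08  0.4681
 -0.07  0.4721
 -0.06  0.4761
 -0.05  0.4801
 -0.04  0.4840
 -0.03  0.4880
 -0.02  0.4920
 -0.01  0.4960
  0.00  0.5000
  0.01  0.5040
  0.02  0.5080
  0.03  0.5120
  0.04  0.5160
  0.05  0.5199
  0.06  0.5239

$35.48

σ√T = 0.43·√0.25 = 0.2150
d₁ = [ln(460/470) + (0.044 − 0.045 + 0.43²/2)·0.25] / 0.2150 = [-0.0215 + 0.0229] / 0.2150 = 0.0063 ≈ 0.01
d₂ = d₁ − σ√T = 0.0063 − 0.2150 = -0.2087 ≈ -0.21
exp(−qT) = exp(−0.045·0.25) = 0.9888;  exp(−rT) = exp(−0.044·0.25) = 0.9891
C = 460·0.9888·N(0.01) − 470·0.9891·N(-0.21) = 460·0.9888·0.5040 − 470·0.9891·0.4168 = 229.2434 − 193.7607 = 35.4827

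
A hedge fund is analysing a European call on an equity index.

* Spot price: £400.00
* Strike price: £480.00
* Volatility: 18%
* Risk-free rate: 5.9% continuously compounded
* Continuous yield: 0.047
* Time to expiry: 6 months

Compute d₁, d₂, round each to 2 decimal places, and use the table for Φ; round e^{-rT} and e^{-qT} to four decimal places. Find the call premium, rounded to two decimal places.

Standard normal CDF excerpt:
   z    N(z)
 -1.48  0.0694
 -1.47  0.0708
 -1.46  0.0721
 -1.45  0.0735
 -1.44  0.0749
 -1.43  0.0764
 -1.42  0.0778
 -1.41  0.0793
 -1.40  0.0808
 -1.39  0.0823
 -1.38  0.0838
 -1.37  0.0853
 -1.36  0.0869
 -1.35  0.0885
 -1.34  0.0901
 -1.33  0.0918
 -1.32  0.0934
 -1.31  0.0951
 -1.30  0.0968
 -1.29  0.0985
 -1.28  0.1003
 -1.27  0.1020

£2.24

σ√T = 0.18·√0.5 = 0.1273
d₁ = [ln(400/480) + (0.059 − 0.047 + 0.18²/2)·0.5] / 0.1273 = [-0.1823 + 0.0141] / 0.1273 = -1.3217 ⇒ -1.32
d₂ = d₁ − σ√T = -1.3217 − 0.1273 = -1.4490 ⇒ -1.45
exp(−qT) = exp(−0.047·0.5) = 0.9768;  exp(−rT) = exp(−0.059·0.5) = 0.9709
N(d₁) = N(-1.32) = 0.0934;  N(d₂) = N(-1.45) = 0.0735
C = 400·0.9768·0.0934 − 480·0.9709·0.0735 = 36.4932 − 34.2534 = 2.2399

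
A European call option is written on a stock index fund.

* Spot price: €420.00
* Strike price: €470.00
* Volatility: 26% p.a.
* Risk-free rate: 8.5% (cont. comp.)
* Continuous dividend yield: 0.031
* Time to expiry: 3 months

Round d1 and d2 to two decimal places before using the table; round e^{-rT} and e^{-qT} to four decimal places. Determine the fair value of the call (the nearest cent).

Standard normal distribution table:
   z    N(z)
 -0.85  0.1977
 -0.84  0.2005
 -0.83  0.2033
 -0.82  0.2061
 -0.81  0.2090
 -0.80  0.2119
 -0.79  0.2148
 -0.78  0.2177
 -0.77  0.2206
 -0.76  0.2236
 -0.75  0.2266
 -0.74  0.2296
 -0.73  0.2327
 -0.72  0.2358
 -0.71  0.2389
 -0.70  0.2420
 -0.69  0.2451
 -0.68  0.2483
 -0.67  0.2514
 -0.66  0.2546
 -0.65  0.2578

T = 0.25;  σ√T = 0.1300
ln(S/K) + (r − q + σ²/2)T = ln(420/470) + (0.085 − 0.031 + 0.26²/2)·0.25 = -0.1125 + 0.0220 = -0.0905
d₁ = -0.0905 / 0.1300 = -0.6964 ≈ -0.70
d₂ = d₁ − σ√T = -0.6964 − 0.1300 = -0.8264 ≈ -0.83
exp(−qT) = exp(−0.031·0.25) = 0.9923;  exp(−rT) = exp(−0.085·0.25) = 0.9790
N(d₁) = N(-0.70) = 0.2420;  N(d₂) = N(-0.83) = 0.2033
C = 420·0.9923·0.2420 − 470·0.9790·0.2033 = 100.8574 − 93.5444 = 7.3129

€7.31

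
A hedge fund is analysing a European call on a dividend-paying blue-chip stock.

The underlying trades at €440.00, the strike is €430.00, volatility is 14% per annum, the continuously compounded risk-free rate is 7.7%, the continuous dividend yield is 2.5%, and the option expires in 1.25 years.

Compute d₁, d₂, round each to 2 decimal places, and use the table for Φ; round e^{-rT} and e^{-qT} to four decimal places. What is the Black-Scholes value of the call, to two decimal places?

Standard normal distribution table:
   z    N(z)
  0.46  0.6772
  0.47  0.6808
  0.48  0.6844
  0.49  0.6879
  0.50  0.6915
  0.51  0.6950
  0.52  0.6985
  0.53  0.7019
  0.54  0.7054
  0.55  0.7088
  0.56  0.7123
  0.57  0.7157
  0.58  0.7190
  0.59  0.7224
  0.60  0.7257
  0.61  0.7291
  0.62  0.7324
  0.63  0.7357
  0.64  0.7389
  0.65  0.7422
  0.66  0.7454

€47.83

σ√T = 0.14 × 1.1180 = 0.1565
d₁ = [ln(440/430) + (0.077 − 0.025 + 0.14²/2)·1.25] / 0.1565 = [0.0230 + 0.0772] / 0.1565 = 0.6404 ⇒ 0.64
d₂ = d₁ − σ√T = 0.6404 − 0.1565 = 0.4839 ⇒ 0.48
exp(−qT) = exp(−0.025·1.25) = 0.9692;  exp(−rT) = exp(−0.077·1.25) = 0.9082
C = 440·0.9692·N(0.64) − 430·0.9082·N(0.48) = 440·0.9692·0.7389 − 430·0.9082·0.6844 = 315.1024 − 267.2760 = 47.8264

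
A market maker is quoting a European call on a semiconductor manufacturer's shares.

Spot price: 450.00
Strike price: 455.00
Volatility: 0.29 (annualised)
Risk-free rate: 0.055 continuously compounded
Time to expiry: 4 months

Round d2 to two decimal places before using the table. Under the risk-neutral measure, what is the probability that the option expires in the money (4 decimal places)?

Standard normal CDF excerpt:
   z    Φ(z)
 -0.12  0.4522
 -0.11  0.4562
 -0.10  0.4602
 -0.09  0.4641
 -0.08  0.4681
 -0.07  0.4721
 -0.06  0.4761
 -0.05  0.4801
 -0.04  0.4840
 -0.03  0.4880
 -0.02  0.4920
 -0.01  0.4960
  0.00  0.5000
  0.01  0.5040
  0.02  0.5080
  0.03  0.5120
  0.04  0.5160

T = 0.3333;  σ√T = 0.1674
d₁ = [ln(450/455) + (0.055 + 0.29²/2)·0.3333] / 0.1674 = [-0.0110 + 0.0323] / 0.1674 = 0.1272 ≈ 0.13
d₂ = d₁ − σ√T = 0.1272 − 0.1674 = -0.0402 ≈ -0.04
Pr(exercise) under Q = N(d₂) = 0.4840

0.4840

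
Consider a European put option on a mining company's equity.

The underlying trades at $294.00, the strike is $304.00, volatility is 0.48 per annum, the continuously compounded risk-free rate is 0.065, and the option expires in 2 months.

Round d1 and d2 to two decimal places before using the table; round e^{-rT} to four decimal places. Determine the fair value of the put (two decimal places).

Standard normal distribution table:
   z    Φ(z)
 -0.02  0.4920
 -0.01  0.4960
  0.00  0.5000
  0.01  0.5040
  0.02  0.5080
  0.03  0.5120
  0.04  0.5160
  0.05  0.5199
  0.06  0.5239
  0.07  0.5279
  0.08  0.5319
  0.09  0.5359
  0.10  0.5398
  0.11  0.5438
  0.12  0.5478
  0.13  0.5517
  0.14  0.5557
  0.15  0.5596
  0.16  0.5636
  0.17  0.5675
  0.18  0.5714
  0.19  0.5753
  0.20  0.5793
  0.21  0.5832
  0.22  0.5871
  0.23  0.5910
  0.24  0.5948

$26.03

T = 0.1667;  σ√T = 0.1960
ln(S/K) + (r + σ²/2)T = ln(294/304) + (0.065 + 0.48²/2)·0.1667 = -0.0334 + 0.0300 = -0.0034
d₁ = -0.0034 / 0.1960 = -0.0174 which rounds to -0.02
d₂ = d₁ − σ√T = -0.0174 − 0.1960 = -0.2134 which rounds to -0.21
e^(−rT) = e^(−0.065·0.1667) = 0.9892
N(−d₂) = N(0.21) = 0.5832;  N(−d₁) = N(0.02) = 0.5080
P = 304·0.9892·0.5832 − 294·0.5080 = 175.3780 − 149.3520 = 26.0260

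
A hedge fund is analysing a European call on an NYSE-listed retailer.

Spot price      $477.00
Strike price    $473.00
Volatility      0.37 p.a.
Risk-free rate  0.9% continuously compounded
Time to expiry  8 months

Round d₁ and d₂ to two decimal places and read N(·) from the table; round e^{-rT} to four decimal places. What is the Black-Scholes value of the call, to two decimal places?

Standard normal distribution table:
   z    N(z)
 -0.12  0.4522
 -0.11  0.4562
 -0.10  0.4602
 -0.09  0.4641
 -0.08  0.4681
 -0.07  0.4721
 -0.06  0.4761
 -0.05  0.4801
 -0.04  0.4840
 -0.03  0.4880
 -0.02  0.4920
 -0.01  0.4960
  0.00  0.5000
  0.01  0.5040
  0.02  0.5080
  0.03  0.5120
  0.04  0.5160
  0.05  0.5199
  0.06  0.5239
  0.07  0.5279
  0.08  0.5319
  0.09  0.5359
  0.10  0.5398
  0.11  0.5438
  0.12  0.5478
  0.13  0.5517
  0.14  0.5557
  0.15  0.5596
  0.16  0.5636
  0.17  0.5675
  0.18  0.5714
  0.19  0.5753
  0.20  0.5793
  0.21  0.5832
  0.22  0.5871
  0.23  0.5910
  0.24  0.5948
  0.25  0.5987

$59.96

T = 0.6667;  σ√T = 0.3021
d₁ = [ln(477/473) + (0.009 + 0.37²/2)·0.6667] / 0.3021 = [0.0084 + 0.0516] / 0.3021 = 0.1988 ⇒ 0.20
d₂ = d₁ − σ√T = 0.1988 − 0.3021 = -0.1033 ⇒ -0.10
e^(−rT) = e^(−0.009·0.6667) = 0.9940
C = 477·N(0.20) − 473·0.9940·N(-0.10) = 477·0.5793 − 473·0.9940·0.4602 = 276.3261 − 216.3686 = 59.9575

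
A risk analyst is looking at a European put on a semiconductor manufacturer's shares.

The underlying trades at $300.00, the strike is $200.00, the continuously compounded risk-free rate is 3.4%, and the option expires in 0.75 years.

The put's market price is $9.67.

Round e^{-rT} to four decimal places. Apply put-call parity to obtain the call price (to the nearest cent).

$114.71

e^(−rT) = e^(−0.034·0.75) = 0.9748
Put-call parity: C − P = S − K·e^(−rT) = 300 − 200·0.9748 = 300 − 194.9600 = 105.0400
C = P + (C − P) = 9.67 + (105.0400) = 114.7100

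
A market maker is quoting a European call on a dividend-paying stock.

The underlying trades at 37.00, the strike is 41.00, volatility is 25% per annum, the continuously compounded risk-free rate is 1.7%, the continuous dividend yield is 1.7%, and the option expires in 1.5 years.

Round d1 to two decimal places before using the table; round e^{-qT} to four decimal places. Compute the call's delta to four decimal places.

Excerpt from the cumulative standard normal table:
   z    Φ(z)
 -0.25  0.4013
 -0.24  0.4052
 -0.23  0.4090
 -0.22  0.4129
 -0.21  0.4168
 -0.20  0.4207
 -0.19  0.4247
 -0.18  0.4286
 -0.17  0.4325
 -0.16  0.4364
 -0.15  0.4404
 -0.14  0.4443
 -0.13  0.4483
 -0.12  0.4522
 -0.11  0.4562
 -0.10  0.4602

0.4178

T = 1.5;  σ√T = 0.3062
d₁ = [ln(37/41) + (0.017 − 0.017 + 0.25²/2)·1.5] / 0.3062 = [-0.1027 + 0.0469] / 0.3062 = -0.1822 ≈ -0.18
N(d₁) = N(-0.18) = 0.4286
Δ_call = exp(−qT)·N(d₁) = 0.9748·0.4286 = 0.4178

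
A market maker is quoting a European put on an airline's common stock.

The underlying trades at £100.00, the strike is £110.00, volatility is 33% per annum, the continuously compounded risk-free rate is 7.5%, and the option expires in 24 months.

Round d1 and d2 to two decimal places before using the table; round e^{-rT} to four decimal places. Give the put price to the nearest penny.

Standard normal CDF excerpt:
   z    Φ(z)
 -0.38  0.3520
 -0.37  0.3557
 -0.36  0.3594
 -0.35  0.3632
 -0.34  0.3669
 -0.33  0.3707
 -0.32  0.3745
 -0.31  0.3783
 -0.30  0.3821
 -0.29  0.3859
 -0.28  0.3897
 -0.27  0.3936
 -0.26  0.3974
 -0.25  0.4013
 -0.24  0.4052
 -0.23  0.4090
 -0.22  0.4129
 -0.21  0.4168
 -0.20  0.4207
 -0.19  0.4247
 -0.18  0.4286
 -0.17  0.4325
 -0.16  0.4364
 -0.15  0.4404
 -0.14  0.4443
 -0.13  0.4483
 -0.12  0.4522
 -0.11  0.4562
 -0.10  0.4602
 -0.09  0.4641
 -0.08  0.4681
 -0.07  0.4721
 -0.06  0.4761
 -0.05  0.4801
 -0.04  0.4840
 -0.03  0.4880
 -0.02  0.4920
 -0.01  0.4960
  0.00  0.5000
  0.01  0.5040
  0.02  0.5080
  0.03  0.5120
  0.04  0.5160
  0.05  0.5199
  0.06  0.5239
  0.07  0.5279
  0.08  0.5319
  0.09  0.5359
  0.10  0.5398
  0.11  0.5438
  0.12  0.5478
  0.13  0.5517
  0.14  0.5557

£15.54

σ√T = 0.33·√2 = 0.4667
ln(S/K) + (r + σ²/2)T = ln(100/110) + (0.075 + 0.33²/2)·2 = -0.0953 + 0.2589 = 0.1636
d₁ = 0.1636 / 0.4667 = 0.3505 → 0.35
d₂ = d₁ − σ√T = 0.3505 − 0.4667 = -0.1162 → -0.12
e^(−rT) = e^(−0.075·2) = 0.8607
P = 110·0.8607·N(0.12) − 100·N(-0.35) = 110·0.8607·0.5478 − 100·0.3632 = 51.8641 − 36.3200 = 15.5441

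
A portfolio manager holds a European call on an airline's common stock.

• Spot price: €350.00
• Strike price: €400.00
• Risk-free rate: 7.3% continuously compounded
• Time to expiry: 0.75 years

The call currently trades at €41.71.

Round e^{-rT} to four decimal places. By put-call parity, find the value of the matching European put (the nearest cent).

€70.39

e^(−rT) = e^(−0.073·0.75) = 0.9467
Put-call parity: C − P = S − K·e^(−rT) = 350 − 400·0.9467 = 350 − 378.6800 = -28.6800
P = C − (C − P) = 41.71 − (-28.6800) = 70.3900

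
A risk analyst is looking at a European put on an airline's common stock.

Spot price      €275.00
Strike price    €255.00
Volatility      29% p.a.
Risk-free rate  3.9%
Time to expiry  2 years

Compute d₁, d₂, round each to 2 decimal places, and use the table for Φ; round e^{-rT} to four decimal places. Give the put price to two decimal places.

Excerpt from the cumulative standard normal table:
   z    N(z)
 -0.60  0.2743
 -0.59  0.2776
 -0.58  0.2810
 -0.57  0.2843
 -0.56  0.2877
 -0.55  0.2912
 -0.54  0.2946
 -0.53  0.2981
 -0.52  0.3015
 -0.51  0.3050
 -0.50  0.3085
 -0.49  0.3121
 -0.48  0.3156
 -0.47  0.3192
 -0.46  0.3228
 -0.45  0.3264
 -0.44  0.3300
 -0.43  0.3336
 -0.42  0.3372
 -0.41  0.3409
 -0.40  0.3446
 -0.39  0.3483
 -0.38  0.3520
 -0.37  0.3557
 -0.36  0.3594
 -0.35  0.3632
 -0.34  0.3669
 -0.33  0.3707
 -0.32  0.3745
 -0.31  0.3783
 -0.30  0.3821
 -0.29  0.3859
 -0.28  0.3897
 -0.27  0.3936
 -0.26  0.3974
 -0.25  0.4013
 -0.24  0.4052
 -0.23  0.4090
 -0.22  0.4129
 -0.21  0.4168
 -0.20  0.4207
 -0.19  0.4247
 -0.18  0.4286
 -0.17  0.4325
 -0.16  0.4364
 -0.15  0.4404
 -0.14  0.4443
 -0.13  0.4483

σ√T = 0.29 × 1.4142 = 0.4101
d₁ = [ln(275/255) + (0.039 + 0.29²/2)·2] / 0.4101 = [0.0755 + 0.1621] / 0.4101 = 0.5794 ⇒ 0.58
d₂ = d₁ − σ√T = 0.5794 − 0.4101 = 0.1692 ⇒ 0.17
exp(−rT) = exp(−0.039·2) = 0.9250
N(−d₂) = N(-0.17) = 0.4325;  N(−d₁) = N(-0.58) = 0.2810
P = 255·0.9250·0.4325 − 275·0.2810 = 102.0159 − 77.2750 = 24.7409

€24.74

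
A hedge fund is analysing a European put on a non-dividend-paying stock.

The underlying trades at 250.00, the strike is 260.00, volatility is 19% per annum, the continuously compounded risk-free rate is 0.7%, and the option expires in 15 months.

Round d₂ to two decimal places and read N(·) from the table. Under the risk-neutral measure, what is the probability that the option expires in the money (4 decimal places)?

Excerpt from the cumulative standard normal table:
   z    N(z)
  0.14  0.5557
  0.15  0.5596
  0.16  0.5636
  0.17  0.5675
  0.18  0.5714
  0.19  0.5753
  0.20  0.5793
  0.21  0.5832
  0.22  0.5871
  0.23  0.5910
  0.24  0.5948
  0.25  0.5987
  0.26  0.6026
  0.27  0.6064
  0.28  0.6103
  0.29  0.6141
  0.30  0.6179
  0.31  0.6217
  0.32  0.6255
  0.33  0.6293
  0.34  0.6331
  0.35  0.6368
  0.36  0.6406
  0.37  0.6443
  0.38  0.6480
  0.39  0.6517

0.5987

σ√T = 0.19 × 1.1180 = 0.2124
d₁ = [ln(250/260) + (0.007 + ½·0.19²)·1.25] / (σ√T) = (-0.0392 + 0.0313) / 0.2124 = -0.0372 → -0.04
d₂ = -0.0372 − 0.2124 = -0.2497 → -0.25
Risk-neutral Pr[S_T < K] = N(−d₂) = N(0.25) = 0.5987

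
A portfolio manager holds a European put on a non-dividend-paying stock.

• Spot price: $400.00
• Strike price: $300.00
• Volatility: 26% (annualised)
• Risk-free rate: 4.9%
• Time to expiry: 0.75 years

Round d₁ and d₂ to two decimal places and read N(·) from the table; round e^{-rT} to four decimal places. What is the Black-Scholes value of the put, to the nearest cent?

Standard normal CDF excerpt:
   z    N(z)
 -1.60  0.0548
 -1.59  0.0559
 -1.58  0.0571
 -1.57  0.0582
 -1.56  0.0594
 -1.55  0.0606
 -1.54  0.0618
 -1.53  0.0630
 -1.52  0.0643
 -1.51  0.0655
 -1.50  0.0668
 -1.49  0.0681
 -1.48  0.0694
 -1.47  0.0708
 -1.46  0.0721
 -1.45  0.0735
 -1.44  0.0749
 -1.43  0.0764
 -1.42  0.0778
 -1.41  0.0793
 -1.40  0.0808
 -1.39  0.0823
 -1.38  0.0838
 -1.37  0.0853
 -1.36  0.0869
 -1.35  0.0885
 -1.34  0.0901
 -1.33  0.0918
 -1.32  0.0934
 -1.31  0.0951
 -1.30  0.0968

σ√T = 0.26 × 0.8660 = 0.2252
ln(S/K) + (r + σ²/2)T = ln(400/300) + (0.049 + 0.26²/2)·0.75 = 0.2877 + 0.0621 = 0.3498
d₁ = 0.3498 / 0.2252 = 1.5534 → 1.55
d₂ = d₁ − σ√T = 1.5534 − 0.2252 = 1.3283 → 1.33
exp(−rT) = exp(−0.049·0.75) = 0.9639
N(−d₂) = N(-1.33) = 0.0918;  N(−d₁) = N(-1.55) = 0.0606
P = 300·0.9639·0.0918 − 400·0.0606 = 26.5458 − 24.2400 = 2.3058

$2.31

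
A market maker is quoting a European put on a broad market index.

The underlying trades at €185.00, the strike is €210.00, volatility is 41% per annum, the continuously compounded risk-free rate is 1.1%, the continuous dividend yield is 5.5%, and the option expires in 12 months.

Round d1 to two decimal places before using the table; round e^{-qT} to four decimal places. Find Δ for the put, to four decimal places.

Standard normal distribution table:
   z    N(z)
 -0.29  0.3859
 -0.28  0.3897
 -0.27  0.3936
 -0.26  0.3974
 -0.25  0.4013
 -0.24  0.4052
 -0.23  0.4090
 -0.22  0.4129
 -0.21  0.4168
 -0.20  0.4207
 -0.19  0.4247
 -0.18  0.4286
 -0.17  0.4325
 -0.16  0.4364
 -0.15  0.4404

T = 1;  σ√T = 0.4100
ln(S/K) + (r − q + σ²/2)T = ln(185/210) + (0.011 − 0.055 + 0.41²/2)·1 = -0.1268 + 0.0400 = -0.0867
d₁ = -0.0867 / 0.4100 = -0.2115 ≈ -0.21
N(d₁) = N(-0.21) = 0.4168
Δ_put = exp(−qT)·(N(d₁) − 1) = 0.9465·(0.4168 − 1) = -0.5520

-0.5520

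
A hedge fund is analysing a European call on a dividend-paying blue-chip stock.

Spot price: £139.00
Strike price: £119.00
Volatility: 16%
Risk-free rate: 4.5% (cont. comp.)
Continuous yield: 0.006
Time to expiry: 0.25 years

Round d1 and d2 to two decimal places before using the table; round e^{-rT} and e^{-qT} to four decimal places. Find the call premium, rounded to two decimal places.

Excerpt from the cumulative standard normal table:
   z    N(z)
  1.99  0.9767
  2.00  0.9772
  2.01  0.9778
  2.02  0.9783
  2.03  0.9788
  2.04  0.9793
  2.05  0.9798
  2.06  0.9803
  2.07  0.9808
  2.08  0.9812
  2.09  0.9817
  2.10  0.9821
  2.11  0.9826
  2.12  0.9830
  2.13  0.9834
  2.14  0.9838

£21.19

σ√T = 0.16 × 0.5000 = 0.0800
d₁ = [ln(139/119) + (0.045 − 0.006 + 0.16²/2)·0.25] / 0.0800 = [0.1554 + 0.0129] / 0.0800 = 2.1038 ⇒ 2.10
d₂ = d₁ − σ√T = 2.1038 − 0.0800 = 2.0238 ⇒ 2.02
e^(−qT) = e^(−0.006·0.25) = 0.9985;  e^(−rT) = e^(−0.045·0.25) = 0.9888
N(d₁) = N(2.10) = 0.9821;  N(d₂) = N(2.02) = 0.9783
C = 139·0.9985·0.9821 − 119·0.9888·0.9783 = 136.3071 − 115.1138 = 21.1933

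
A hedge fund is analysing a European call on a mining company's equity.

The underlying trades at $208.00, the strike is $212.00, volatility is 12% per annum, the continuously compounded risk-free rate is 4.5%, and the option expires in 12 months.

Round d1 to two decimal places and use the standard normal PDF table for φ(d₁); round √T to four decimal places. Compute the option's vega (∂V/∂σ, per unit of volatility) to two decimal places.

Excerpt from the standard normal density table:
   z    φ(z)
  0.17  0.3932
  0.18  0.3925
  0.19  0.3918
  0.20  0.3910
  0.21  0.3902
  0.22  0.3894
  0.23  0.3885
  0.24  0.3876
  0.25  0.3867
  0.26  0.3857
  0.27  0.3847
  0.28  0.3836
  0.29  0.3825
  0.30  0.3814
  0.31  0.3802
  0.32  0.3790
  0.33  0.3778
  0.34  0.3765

79.79

σ√T = 0.12 × 1.0000 = 0.1200
d₁ = [ln(208/212) + (0.045 + 0.12²/2)·1] / 0.1200 = [-0.0190 + 0.0522] / 0.1200 = 0.2763 → 0.28
√T = √1 = 1.0000
φ(d₁) = φ(0.28) = 0.3836
vega = S·φ(d₁)·√T = 208·0.3836·1.0000 = 79.7888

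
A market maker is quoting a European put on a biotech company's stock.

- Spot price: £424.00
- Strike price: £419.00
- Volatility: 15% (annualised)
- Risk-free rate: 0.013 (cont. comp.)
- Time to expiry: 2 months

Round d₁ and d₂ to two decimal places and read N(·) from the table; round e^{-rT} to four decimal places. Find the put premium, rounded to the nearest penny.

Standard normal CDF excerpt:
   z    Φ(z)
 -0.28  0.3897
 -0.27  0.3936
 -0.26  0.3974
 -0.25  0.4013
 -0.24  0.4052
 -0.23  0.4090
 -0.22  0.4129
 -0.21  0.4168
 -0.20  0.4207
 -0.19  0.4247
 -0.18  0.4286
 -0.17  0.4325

σ√T = 0.15 × 0.4082 = 0.0612
d₁ = [ln(424/419) + (0.013 + 0.15²/2)·0.1667] / 0.0612 = [0.0119 + 0.0040] / 0.0612 = 0.2597 ⇒ 0.26
d₂ = d₁ − σ√T = 0.2597 − 0.0612 = 0.1985 ⇒ 0.20
exp(−rT) = exp(−0.013·0.1667) = 0.9978
N(−d₂) = N(-0.20) = 0.4207;  N(−d₁) = N(-0.26) = 0.3974
P = 419·0.9978·0.4207 − 424·0.3974 = 175.8855 − 168.4976 = 7.3879

£7.39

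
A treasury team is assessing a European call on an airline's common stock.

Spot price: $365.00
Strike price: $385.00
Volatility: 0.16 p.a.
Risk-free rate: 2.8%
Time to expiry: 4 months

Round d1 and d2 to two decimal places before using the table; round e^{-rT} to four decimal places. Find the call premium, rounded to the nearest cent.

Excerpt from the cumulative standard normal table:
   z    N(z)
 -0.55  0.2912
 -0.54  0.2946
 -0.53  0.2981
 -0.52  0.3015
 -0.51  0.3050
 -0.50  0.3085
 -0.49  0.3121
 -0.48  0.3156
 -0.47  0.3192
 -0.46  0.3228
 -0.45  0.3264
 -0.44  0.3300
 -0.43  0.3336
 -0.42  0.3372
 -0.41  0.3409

$6.77

σ√T = 0.16·√0.3333 = 0.0924
ln(S/K) + (r + σ²/2)T = ln(365/385) + (0.028 + 0.16²/2)·0.3333 = -0.0533 + 0.0136 = -0.0397
d₁ = -0.0397 / 0.0924 = -0.4303 ≈ -0.43
d₂ = d₁ − σ√T = -0.4303 − 0.0924 = -0.5226 ≈ -0.52
exp(−rT) = exp(−0.028·0.3333) = 0.9907
N(d₁) = N(-0.43) = 0.3336;  N(d₂) = N(-0.52) = 0.3015
C = 365·0.3336 − 385·0.9907·0.3015 = 121.7640 − 114.9980 = 6.7660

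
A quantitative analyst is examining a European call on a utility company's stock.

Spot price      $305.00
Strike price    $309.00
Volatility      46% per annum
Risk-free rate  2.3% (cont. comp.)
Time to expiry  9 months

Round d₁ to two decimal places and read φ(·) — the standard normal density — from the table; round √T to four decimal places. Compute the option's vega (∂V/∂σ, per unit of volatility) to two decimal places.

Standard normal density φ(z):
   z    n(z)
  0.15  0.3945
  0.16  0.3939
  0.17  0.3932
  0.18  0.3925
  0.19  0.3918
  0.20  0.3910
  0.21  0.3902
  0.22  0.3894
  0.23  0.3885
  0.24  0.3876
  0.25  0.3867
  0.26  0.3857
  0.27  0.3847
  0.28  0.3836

103.06

σ√T = 0.46·√0.75 = 0.3984
d₁ = [ln(305/309) + (0.023 + 0.46²/2)·0.75] / 0.3984 = [-0.0130 + 0.0966] / 0.3984 = 0.2098 ≈ 0.21
√T = √0.75 = 0.8660
φ(d₁) = φ(0.21) = 0.3902
vega = S·φ(d₁)·√T = 305·0.3902·0.8660 = 103.0635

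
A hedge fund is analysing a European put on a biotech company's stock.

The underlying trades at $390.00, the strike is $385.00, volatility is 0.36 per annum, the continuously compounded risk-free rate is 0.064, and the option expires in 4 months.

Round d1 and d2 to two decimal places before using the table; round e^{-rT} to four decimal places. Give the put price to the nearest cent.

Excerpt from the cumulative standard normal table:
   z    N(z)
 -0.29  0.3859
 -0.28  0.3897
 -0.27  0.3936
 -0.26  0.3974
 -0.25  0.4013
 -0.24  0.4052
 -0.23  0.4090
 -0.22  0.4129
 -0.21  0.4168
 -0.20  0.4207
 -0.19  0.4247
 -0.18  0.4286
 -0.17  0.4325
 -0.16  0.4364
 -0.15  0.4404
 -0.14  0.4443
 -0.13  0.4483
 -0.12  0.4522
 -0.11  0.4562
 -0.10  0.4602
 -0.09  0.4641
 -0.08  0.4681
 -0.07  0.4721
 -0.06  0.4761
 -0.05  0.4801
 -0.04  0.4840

$25.93

σ√T = 0.36 × 0.5774 = 0.2078
d₁ = [ln(390/385) + (0.064 + 0.36²/2)·0.3333] / 0.2078 = [0.0129 + 0.0429] / 0.2078 = 0.2686 ⇒ 0.27
d₂ = d₁ − σ√T = 0.2686 − 0.2078 = 0.0608 ⇒ 0.06
e^(−rT) = e^(−0.064·0.3333) = 0.9789
P = 385·0.9789·N(-0.06) − 390·N(-0.27) = 385·0.9789·0.4761 − 390·0.3936 = 179.4309 − 153.5040 = 25.9269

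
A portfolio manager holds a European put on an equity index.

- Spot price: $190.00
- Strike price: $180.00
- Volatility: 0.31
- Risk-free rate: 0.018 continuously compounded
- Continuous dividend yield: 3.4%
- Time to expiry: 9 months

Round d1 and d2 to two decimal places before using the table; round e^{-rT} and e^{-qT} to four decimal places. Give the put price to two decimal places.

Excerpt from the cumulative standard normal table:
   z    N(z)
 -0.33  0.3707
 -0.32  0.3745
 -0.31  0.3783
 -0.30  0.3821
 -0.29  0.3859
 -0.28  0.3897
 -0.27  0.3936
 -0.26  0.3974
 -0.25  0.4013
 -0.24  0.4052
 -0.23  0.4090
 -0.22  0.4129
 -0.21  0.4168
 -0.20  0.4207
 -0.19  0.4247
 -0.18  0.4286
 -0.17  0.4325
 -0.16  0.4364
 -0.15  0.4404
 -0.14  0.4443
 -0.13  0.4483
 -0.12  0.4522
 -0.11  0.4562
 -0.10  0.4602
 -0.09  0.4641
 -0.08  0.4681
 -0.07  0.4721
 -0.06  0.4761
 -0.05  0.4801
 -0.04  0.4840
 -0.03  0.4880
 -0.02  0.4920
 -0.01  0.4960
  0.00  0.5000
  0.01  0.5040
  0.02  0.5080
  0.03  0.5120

T = 0.75;  σ√T = 0.2685
ln(S/K) + (r − q + σ²/2)T = ln(190/180) + (0.018 − 0.034 + 0.31²/2)·0.75 = 0.0541 + 0.0240 = 0.0781
d₁ = 0.0781 / 0.2685 = 0.2909 ≈ 0.29
d₂ = d₁ − σ√T = 0.2909 − 0.2685 = 0.0225 ≈ 0.02
e^(−qT) = e^(−0.034·0.75) = 0.9748;  e^(−rT) = e^(−0.018·0.75) = 0.9866
N(−d₂) = N(-0.02) = 0.4920;  N(−d₁) = N(-0.29) = 0.3859
P = 180·0.9866·0.4920 − 190·0.9748·0.3859 = 87.3733 − 71.4733 = 15.9000

$15.90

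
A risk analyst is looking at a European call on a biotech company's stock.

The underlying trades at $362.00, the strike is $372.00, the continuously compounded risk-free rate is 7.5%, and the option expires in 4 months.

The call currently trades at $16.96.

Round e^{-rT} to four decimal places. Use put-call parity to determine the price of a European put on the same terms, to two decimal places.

exp(−rT) = exp(−0.075·0.3333) = 0.9753
Put-call parity: C − P = S − K·e^(−rT) = 362 − 372·0.9753 = 362 − 362.8116 = -0.8116
P = C − (C − P) = 16.96 − (-0.8116) = 17.7716

$17.77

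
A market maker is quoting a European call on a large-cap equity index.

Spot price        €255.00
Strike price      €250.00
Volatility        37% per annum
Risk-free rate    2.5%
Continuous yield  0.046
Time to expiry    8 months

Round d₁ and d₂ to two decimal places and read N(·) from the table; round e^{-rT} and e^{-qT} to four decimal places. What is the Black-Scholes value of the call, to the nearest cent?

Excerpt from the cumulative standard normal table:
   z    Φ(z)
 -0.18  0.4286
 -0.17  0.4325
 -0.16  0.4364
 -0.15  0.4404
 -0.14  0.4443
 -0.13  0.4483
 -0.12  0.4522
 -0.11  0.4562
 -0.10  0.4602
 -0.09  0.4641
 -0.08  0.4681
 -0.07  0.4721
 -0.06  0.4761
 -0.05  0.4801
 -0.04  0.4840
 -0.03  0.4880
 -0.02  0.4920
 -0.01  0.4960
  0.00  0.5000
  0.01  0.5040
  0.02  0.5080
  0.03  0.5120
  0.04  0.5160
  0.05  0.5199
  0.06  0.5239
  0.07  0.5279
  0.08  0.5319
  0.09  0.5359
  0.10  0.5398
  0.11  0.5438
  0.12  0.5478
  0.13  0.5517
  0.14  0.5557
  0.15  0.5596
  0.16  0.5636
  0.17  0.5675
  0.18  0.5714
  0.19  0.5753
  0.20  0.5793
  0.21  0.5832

T = 0.6667;  σ√T = 0.3021
ln(S/K) + (r − q + σ²/2)T = ln(255/250) + (0.025 − 0.046 + 0.37²/2)·0.6667 = 0.0198 + 0.0316 = 0.0514
d₁ = 0.0514 / 0.3021 = 0.1703 ⇒ 0.17
d₂ = d₁ − σ√T = 0.1703 − 0.3021 = -0.1318 ⇒ -0.13
exp(−qT) = exp(−0.046·0.6667) = 0.9698;  exp(−rT) = exp(−0.025·0.6667) = 0.9835
N(d₁) = N(0.17) = 0.5675;  N(d₂) = N(-0.13) = 0.4483
C = 255·0.9698·0.5675 − 250·0.9835·0.4483 = 140.3422 − 110.2258 = 30.1164

€30.12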